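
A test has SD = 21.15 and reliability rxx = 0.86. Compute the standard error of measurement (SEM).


SEM = SD * sqrt(1 - rxx)
SEM = 21.15 * sqrt(1 - 0.86)
SEM = 21.15 * sqrt(0.14) = 21.15 * 0.374166
SEM = 7.9136

7.9136


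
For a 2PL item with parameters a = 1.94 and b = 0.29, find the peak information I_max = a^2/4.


For 2PL, max info at theta = b = 0.29
I_max = a^2 / 4 = 1.94^2 / 4
= 3.7636 / 4
I_max = 0.9409

0.9409


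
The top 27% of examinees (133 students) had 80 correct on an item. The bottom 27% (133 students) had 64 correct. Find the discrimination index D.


p_upper = 80/133 = 0.6015
p_lower = 64/133 = 0.4812
D = 0.6015 - 0.4812 = 0.1203

0.1203


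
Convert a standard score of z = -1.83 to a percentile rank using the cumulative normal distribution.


CDF(z) = 0.5 * (1 + erf(z/sqrt(2)))
erf(-1.294) = -0.9328
CDF = 0.0336
Percentile rank = 0.0336 * 100 = 3.36

3.36


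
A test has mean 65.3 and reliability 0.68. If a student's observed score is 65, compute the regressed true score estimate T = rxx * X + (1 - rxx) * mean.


T_est = rxx * X + (1 - rxx) * mean
T_est = 0.68 * 65 + 0.32 * 65.3
T_est = 44.2 + 20.896
T_est = 65.096

65.096


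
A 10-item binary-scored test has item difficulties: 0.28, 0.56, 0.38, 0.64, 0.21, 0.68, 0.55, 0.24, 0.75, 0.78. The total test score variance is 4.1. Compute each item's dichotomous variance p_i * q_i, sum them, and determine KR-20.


For each item, compute p_i * q_i:
  Item 1: 0.28 * 0.72 = 0.2016
  Item 2: 0.56 * 0.44 = 0.2464
  Item 3: 0.38 * 0.62 = 0.2356
  Item 4: 0.64 * 0.36 = 0.2304
  Item 5: 0.21 * 0.79 = 0.1659
  Item 6: 0.68 * 0.32 = 0.2176
  Item 7: 0.55 * 0.45 = 0.2475
  Item 8: 0.24 * 0.76 = 0.1824
  Item 9: 0.75 * 0.25 = 0.1875
  Item 10: 0.78 * 0.22 = 0.1716
Sum(p_i * q_i) = 0.2016 + 0.2464 + 0.2356 + 0.2304 + 0.1659 + 0.2176 + 0.2475 + 0.1824 + 0.1875 + 0.1716 = 2.0865
KR-20 = (k/(k-1)) * (1 - Sum(p_i*q_i) / Var_total)
= (10/9) * (1 - 2.0865/4.1)
= 1.1111 * 0.4911
KR-20 = 0.5457

0.5457


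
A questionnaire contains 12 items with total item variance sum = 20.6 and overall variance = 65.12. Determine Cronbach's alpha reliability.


alpha = (k/(k-1)) * (1 - sum(si^2)/s_total^2)
= (12/11) * (1 - 20.6/65.12)
alpha = 0.7458

0.7458


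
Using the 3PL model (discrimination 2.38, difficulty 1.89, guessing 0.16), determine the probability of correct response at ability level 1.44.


logit = 2.38*(1.44 - 1.89) = -1.071
P* = 1/(1 + exp(--1.071)) = 0.2552
P = 0.16 + (1 - 0.16) * 0.2552
P = 0.3744

0.3744


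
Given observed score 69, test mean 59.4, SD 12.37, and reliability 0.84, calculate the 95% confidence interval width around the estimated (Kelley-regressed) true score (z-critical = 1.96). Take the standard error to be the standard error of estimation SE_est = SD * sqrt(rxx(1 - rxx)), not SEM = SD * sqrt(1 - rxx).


True score estimate = 0.84*69 + 0.16*59.4 = 67.464
SE_est = SD * sqrt(rxx * (1 - rxx)) = 12.37 * sqrt(0.84 * 0.16) = 12.37 * sqrt(0.1344) = 4.534917
CI = T_est +/- z * SE_est, so width = 2 * z * SE_est = 2 * 1.96 * 4.534917
Width = 17.7769

17.7769


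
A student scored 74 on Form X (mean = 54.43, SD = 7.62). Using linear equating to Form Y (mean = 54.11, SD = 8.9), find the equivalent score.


slope = SD_Y / SD_X = 8.9 / 7.62 ~ 1.168
intercept = mean_Y - slope * mean_X = 54.11 - (8.9 / 7.62) * 54.43 ~ -9.4631
Y = slope * X + intercept. To avoid rounding drift from the rounded slope/intercept, evaluate the equivalent form Y = mean_Y + SD_Y * (X - mean_X) / SD_X at full precision:
Y = 54.11 + 8.9 * (74 - 54.43) / 7.62
Y = 54.11 + 8.9 * 19.57 / 7.62
Y = 54.11 + 174.173 / 7.62
Y = 54.11 + 22.8573
Y = 76.9673

76.9673


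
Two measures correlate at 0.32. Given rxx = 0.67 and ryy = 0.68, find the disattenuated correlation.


r_corrected = rxy / sqrt(rxx * ryy)
= 0.32 / sqrt(0.67 * 0.68)
= 0.32 / sqrt(0.4556)
= 0.32 / 0.674981
r_corrected = 0.4741

0.4741


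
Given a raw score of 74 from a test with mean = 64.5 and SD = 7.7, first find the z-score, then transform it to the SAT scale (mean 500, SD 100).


z = (X - mean) / SD = (74 - 64.5) / 7.7
z = 9.5 / 7.7
z = 1.2338
SAT-scale = SAT = 500 + 100z
Carry z at full precision (z = 9.5 / 7.7) into the conversion:
SAT-scale = 500 + 100 * (9.5 / 7.7) = 500 + 950 / 7.7
SAT-scale = 500 + 123.3766
SAT-scale = 623.3766

623.3766


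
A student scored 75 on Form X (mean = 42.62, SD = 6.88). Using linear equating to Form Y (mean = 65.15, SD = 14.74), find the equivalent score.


slope = SD_Y / SD_X = 14.74 / 6.88 ~ 2.1424
intercept = mean_Y - slope * mean_X = 65.15 - (14.74 / 6.88) * 42.62 ~ -26.1609
Y = slope * X + intercept. To avoid rounding drift from the rounded slope/intercept, evaluate the equivalent form Y = mean_Y + SD_Y * (X - mean_X) / SD_X at full precision:
Y = 65.15 + 14.74 * (75 - 42.62) / 6.88
Y = 65.15 + 14.74 * 32.38 / 6.88
Y = 65.15 + 477.2812 / 6.88
Y = 65.15 + 69.3723
Y = 134.5223

134.5223


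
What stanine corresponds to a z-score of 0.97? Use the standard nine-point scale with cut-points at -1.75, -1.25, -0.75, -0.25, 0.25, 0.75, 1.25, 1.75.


Stanine boundaries: [-1.75, -1.25, -0.75, -0.25, 0.25, 0.75, 1.25, 1.75]
z = 0.97
Check each boundary:
  z >= -1.75 -> could be stanine 2
  z >= -1.25 -> could be stanine 3
  z >= -0.75 -> could be stanine 4
  z >= -0.25 -> could be stanine 5
  z >= 0.25 -> could be stanine 6
  z >= 0.75 -> could be stanine 7
  z < 1.25
  z < 1.75
Highest qualifying boundary gives stanine = 7

7


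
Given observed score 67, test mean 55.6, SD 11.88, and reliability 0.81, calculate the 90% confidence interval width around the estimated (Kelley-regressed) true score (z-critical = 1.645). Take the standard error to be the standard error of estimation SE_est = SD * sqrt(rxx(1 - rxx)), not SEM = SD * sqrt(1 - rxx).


True score estimate = 0.81*67 + 0.19*55.6 = 64.834
SE_est = SD * sqrt(rxx * (1 - rxx)) = 11.88 * sqrt(0.81 * 0.19) = 11.88 * sqrt(0.1539) = 4.660535
CI = T_est +/- z * SE_est, so width = 2 * z * SE_est = 2 * 1.645 * 4.660535
Width = 15.3332

15.3332


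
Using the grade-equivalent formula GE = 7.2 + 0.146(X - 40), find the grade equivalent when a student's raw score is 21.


raw - median = 21 - 40 = -19
slope * diff = 0.146 * -19 = -2.774
GE = 7.2 + -2.774
GE = 4.426

4.426


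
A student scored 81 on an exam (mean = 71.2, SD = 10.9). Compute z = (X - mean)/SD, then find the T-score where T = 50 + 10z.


z = (X - mean) / SD = (81 - 71.2) / 10.9
z = 9.8 / 10.9
z = 0.8991
T-score = T = 50 + 10z
Carry z at full precision (z = 9.8 / 10.9) into the conversion:
T-score = 50 + 10 * (9.8 / 10.9) = 50 + 98 / 10.9
T-score = 50 + 8.9908
T-score = 58.9908

58.9908


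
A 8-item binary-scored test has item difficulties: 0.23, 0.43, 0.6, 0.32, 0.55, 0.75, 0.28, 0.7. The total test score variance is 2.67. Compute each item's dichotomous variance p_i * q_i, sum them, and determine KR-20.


For each item, compute p_i * q_i:
  Item 1: 0.23 * 0.77 = 0.1771
  Item 2: 0.43 * 0.57 = 0.2451
  Item 3: 0.6 * 0.4 = 0.24
  Item 4: 0.32 * 0.68 = 0.2176
  Item 5: 0.55 * 0.45 = 0.2475
  Item 6: 0.75 * 0.25 = 0.1875
  Item 7: 0.28 * 0.72 = 0.2016
  Item 8: 0.7 * 0.3 = 0.21
Sum(p_i * q_i) = 0.1771 + 0.2451 + 0.24 + 0.2176 + 0.2475 + 0.1875 + 0.2016 + 0.21 = 1.7264
KR-20 = (k/(k-1)) * (1 - Sum(p_i*q_i) / Var_total)
= (8/7) * (1 - 1.7264/2.67)
= 1.1429 * 0.3534
KR-20 = 0.4039

0.4039


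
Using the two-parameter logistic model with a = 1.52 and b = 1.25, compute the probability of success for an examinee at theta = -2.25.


a*(theta - b) = 1.52 * (-2.25 - 1.25) = -5.32
exp(--5.32) = 204.3839
P = 1 / (1 + 204.3839)
P = 0.0049

0.0049


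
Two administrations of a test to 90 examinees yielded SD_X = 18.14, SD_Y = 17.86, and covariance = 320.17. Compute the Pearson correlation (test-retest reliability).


r = cov(X,Y) / (SD_X * SD_Y)
r = 320.17 / (18.14 * 17.86)
r = 320.17 / 323.9804
r = 0.9882

0.9882


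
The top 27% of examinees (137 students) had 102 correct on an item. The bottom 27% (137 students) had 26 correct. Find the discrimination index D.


p_upper = 102/137 = 0.7445
p_lower = 26/137 = 0.1898
D = 0.7445 - 0.1898 = 0.5547

0.5547


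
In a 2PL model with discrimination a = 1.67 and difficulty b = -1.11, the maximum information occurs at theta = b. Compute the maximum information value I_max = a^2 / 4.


For 2PL, max info at theta = b = -1.11
I_max = a^2 / 4 = 1.67^2 / 4
= 2.7889 / 4
I_max = 0.6972

0.6972


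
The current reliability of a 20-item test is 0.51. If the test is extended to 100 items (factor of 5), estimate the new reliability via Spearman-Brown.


r_new = (n * rxx) / (1 + (n-1) * rxx)
r_new = (5 * 0.51) / (1 + 4 * 0.51)
r_new = 2.55 / 3.04
r_new = 0.8388

0.8388


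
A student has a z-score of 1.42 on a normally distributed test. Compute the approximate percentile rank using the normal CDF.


CDF(z) = 0.5 * (1 + erf(z/sqrt(2)))
erf(1.0041) = 0.8444
CDF = 0.9222
Percentile rank = 0.9222 * 100 = 92.22

92.22


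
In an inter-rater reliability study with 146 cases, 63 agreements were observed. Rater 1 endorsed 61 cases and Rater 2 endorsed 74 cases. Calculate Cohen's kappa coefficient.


P_o = 63/146 = 0.431507
P_e = (61*74 + 85*72) / 21316 = 0.498874
kappa = (P_o - P_e) / (1 - P_e)
kappa = (0.431507 - 0.498874) / (1 - 0.498874)
kappa = -0.1344

-0.1344


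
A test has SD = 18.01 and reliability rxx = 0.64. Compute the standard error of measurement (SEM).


SEM = SD * sqrt(1 - rxx)
SEM = 18.01 * sqrt(1 - 0.64)
SEM = 18.01 * sqrt(0.36) = 18.01 * 0.6
SEM = 10.806

10.806


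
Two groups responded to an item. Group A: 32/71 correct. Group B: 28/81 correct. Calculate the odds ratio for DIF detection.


Odds_A = 32/39 = 0.8205
Odds_B = 28/53 = 0.5283
OR = Odds_A / Odds_B = 0.8205 / 0.5283
Exactly, OR = (32 * 53) / (39 * 28) = 1696 / 1092
OR = 1.5531

1.5531


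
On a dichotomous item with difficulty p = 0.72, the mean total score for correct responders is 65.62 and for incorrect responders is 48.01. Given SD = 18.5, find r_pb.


q = 1 - p = 0.28
rpb = ((M1 - M0) / SD) * sqrt(p * q)
rpb = ((65.62 - 48.01) / 18.5) * sqrt(0.72 * 0.28)
rpb = 0.4274

0.4274


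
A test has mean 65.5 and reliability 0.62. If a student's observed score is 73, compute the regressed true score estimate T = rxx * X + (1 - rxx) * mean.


T_est = rxx * X + (1 - rxx) * mean
T_est = 0.62 * 73 + 0.38 * 65.5
T_est = 45.26 + 24.89
T_est = 70.15

70.15


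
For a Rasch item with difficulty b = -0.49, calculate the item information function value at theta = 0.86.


P = 1/(1+exp(-(0.86--0.49))) = 0.7941
I = P*(1-P) = 0.7941 * 0.2059
I = 0.1635

0.1635


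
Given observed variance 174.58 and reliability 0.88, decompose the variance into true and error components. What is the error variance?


var_true = rxx * var_obs = 0.88 * 174.58 = 153.6304
var_error = var_obs - var_true
var_error = 174.58 - 153.6304
var_error = 20.9496

20.9496


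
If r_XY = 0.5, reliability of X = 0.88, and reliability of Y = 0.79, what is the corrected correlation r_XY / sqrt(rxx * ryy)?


r_corrected = rxy / sqrt(rxx * ryy)
= 0.5 / sqrt(0.88 * 0.79)
= 0.5 / sqrt(0.6952)
= 0.5 / 0.833787
r_corrected = 0.5997

0.5997


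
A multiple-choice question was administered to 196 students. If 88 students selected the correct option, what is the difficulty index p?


Item difficulty p = number correct / total examinees
p = 88 / 196
p = 0.449

0.449


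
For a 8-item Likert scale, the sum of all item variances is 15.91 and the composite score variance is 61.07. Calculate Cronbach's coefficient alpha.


alpha = (k/(k-1)) * (1 - sum(si^2)/s_total^2)
= (8/7) * (1 - 15.91/61.07)
alpha = 0.8451

0.8451


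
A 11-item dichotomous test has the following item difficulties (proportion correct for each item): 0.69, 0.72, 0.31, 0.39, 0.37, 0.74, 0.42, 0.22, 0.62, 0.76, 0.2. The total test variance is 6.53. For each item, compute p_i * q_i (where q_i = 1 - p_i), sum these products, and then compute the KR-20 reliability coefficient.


For each item, compute p_i * q_i:
  Item 1: 0.69 * 0.31 = 0.2139
  Item 2: 0.72 * 0.28 = 0.2016
  Item 3: 0.31 * 0.69 = 0.2139
  Item 4: 0.39 * 0.61 = 0.2379
  Item 5: 0.37 * 0.63 = 0.2331
  Item 6: 0.74 * 0.26 = 0.1924
  Item 7: 0.42 * 0.58 = 0.2436
  Item 8: 0.22 * 0.78 = 0.1716
  Item 9: 0.62 * 0.38 = 0.2356
  Item 10: 0.76 * 0.24 = 0.1824
  Item 11: 0.2 * 0.8 = 0.16
Sum(p_i * q_i) = 0.2139 + 0.2016 + 0.2139 + 0.2379 + 0.2331 + 0.1924 + 0.2436 + 0.1716 + 0.2356 + 0.1824 + 0.16 = 2.286
KR-20 = (k/(k-1)) * (1 - Sum(p_i*q_i) / Var_total)
= (11/10) * (1 - 2.286/6.53)
= 1.1 * 0.6499
KR-20 = 0.7149

0.7149


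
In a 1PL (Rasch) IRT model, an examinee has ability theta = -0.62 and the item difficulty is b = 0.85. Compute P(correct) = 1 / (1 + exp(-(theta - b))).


theta - b = -0.62 - 0.85 = -1.47
exp(-(theta - b)) = exp(1.47) = 4.3492
P = 1 / (1 + 4.3492)
P = 0.1869

0.1869


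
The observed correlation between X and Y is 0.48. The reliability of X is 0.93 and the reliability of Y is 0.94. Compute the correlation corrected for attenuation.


r_corrected = rxy / sqrt(rxx * ryy)
= 0.48 / sqrt(0.93 * 0.94)
= 0.48 / sqrt(0.8742)
= 0.48 / 0.934987
r_corrected = 0.5134

0.5134


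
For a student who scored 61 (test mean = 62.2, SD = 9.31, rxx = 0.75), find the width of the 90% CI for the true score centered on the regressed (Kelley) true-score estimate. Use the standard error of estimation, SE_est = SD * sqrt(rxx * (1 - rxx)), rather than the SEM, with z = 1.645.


True score estimate = 0.75*61 + 0.25*62.2 = 61.3
SE_est = SD * sqrt(rxx * (1 - rxx)) = 9.31 * sqrt(0.75 * 0.25) = 9.31 * sqrt(0.1875) = 4.031348
CI = T_est +/- z * SE_est, so width = 2 * z * SE_est = 2 * 1.645 * 4.031348
Width = 13.2631

13.2631


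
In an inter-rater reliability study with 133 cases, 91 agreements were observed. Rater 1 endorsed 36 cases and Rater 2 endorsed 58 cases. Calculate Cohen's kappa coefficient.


P_o = 91/133 = 0.684211
P_e = (36*58 + 97*75) / 17689 = 0.529312
kappa = (P_o - P_e) / (1 - P_e)
kappa = (0.684211 - 0.529312) / (1 - 0.529312)
kappa = 0.3291

0.3291


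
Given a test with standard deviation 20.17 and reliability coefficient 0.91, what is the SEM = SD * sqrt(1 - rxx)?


SEM = SD * sqrt(1 - rxx)
SEM = 20.17 * sqrt(1 - 0.91)
SEM = 20.17 * sqrt(0.09) = 20.17 * 0.3
SEM = 6.051

6.051


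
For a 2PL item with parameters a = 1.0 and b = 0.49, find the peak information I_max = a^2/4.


For 2PL, max info at theta = b = 0.49
I_max = a^2 / 4 = 1.0^2 / 4
= 1.0 / 4
I_max = 0.25

0.25


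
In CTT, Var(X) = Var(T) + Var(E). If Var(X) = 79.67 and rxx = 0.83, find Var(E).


var_true = rxx * var_obs = 0.83 * 79.67 = 66.1261
var_error = var_obs - var_true
var_error = 79.67 - 66.1261
var_error = 13.5439

13.5439


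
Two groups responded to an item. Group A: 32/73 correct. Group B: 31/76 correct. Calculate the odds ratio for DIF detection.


Odds_A = 32/41 = 0.7805
Odds_B = 31/45 = 0.6889
OR = Odds_A / Odds_B = 0.7805 / 0.6889
Exactly, OR = (32 * 45) / (41 * 31) = 1440 / 1271
OR = 1.133

1.133


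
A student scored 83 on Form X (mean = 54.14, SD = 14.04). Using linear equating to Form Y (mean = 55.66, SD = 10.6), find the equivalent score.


slope = SD_Y / SD_X = 10.6 / 14.04 ~ 0.755
intercept = mean_Y - slope * mean_X = 55.66 - (10.6 / 14.04) * 54.14 ~ 14.7851
Y = slope * X + intercept. To avoid rounding drift from the rounded slope/intercept, evaluate the equivalent form Y = mean_Y + SD_Y * (X - mean_X) / SD_X at full precision:
Y = 55.66 + 10.6 * (83 - 54.14) / 14.04
Y = 55.66 + 10.6 * 28.86 / 14.04
Y = 55.66 + 305.916 / 14.04
Y = 55.66 + 21.7889
Y = 77.4489

77.4489


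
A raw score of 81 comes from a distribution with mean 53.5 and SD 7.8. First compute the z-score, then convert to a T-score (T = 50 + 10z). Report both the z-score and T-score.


z = (X - mean) / SD = (81 - 53.5) / 7.8
z = 27.5 / 7.8
z = 3.5256
T-score = T = 50 + 10z
Carry z at full precision (z = 27.5 / 7.8) into the conversion:
T-score = 50 + 10 * (27.5 / 7.8) = 50 + 275 / 7.8
T-score = 50 + 35.2564
T-score = 85.2564

85.2564


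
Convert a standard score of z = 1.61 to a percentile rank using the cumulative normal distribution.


CDF(z) = 0.5 * (1 + erf(z/sqrt(2)))
erf(1.1384) = 0.8926
CDF = 0.9463
Percentile rank = 0.9463 * 100 = 94.63

94.63


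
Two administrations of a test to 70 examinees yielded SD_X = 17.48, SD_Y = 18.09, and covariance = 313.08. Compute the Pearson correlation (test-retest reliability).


r = cov(X,Y) / (SD_X * SD_Y)
r = 313.08 / (17.48 * 18.09)
r = 313.08 / 316.2132
r = 0.9901

0.9901


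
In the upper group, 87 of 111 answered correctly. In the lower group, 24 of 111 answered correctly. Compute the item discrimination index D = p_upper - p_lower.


p_upper = 87/111 = 0.7838
p_lower = 24/111 = 0.2162
D = 0.7838 - 0.2162 = 0.5676

0.5676


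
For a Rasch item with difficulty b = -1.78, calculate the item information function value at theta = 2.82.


P = 1/(1+exp(-(2.82--1.78))) = 0.99
I = P*(1-P) = 0.99 * 0.01
I = 0.0099

0.0099


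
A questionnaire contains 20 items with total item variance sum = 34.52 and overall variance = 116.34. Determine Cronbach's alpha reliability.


alpha = (k/(k-1)) * (1 - sum(si^2)/s_total^2)
= (20/19) * (1 - 34.52/116.34)
alpha = 0.7403

0.7403


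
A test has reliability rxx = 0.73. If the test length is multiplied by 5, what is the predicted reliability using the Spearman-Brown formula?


r_new = (n * rxx) / (1 + (n-1) * rxx)
r_new = (5 * 0.73) / (1 + 4 * 0.73)
r_new = 3.65 / 3.92
r_new = 0.9311

0.9311


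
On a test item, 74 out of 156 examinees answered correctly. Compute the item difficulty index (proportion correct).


Item difficulty p = number correct / total examinees
p = 74 / 156
p = 0.4744

0.4744


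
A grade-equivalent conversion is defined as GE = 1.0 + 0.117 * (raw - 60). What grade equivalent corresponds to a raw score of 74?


raw - median = 74 - 60 = 14
slope * diff = 0.117 * 14 = 1.638
GE = 1.0 + 1.638
GE = 2.638

2.638


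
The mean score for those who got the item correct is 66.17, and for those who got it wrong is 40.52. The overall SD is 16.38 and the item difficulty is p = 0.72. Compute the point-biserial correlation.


q = 1 - p = 0.28
rpb = ((M1 - M0) / SD) * sqrt(p * q)
rpb = ((66.17 - 40.52) / 16.38) * sqrt(0.72 * 0.28)
rpb = 0.7031

0.7031


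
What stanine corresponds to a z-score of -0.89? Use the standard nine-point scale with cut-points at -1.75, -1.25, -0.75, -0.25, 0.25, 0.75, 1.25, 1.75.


Stanine boundaries: [-1.75, -1.25, -0.75, -0.25, 0.25, 0.75, 1.25, 1.75]
z = -0.89
Check each boundary:
  z >= -1.75 -> could be stanine 2
  z >= -1.25 -> could be stanine 3
  z < -0.75
  z < -0.25
  z < 0.25
  z < 0.75
  z < 1.25
  z < 1.75
Highest qualifying boundary gives stanine = 3

3


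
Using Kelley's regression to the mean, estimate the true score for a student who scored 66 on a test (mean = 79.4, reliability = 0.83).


T_est = rxx * X + (1 - rxx) * mean
T_est = 0.83 * 66 + 0.17 * 79.4
T_est = 54.78 + 13.498
T_est = 68.278

68.278


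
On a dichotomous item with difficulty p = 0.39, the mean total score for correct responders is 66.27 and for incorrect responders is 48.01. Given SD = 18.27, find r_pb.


q = 1 - p = 0.61
rpb = ((M1 - M0) / SD) * sqrt(p * q)
rpb = ((66.27 - 48.01) / 18.27) * sqrt(0.39 * 0.61)
rpb = 0.4875

0.4875


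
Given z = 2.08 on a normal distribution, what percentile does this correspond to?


CDF(z) = 0.5 * (1 + erf(z/sqrt(2)))
erf(1.4708) = 0.9625
CDF = 0.9812
Percentile rank = 0.9812 * 100 = 98.12

98.12


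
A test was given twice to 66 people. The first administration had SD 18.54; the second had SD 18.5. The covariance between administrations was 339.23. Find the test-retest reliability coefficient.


r = cov(X,Y) / (SD_X * SD_Y)
r = 339.23 / (18.54 * 18.5)
r = 339.23 / 342.99
r = 0.989

0.989


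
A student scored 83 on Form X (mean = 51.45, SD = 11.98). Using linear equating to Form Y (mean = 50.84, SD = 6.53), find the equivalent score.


slope = SD_Y / SD_X = 6.53 / 11.98 ~ 0.5451
intercept = mean_Y - slope * mean_X = 50.84 - (6.53 / 11.98) * 51.45 ~ 22.7959
Y = slope * X + intercept. To avoid rounding drift from the rounded slope/intercept, evaluate the equivalent form Y = mean_Y + SD_Y * (X - mean_X) / SD_X at full precision:
Y = 50.84 + 6.53 * (83 - 51.45) / 11.98
Y = 50.84 + 6.53 * 31.55 / 11.98
Y = 50.84 + 206.0215 / 11.98
Y = 50.84 + 17.1971
Y = 68.0371

68.0371


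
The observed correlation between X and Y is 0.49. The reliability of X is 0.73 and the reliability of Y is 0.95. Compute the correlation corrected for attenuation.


r_corrected = rxy / sqrt(rxx * ryy)
= 0.49 / sqrt(0.73 * 0.95)
= 0.49 / sqrt(0.6935)
= 0.49 / 0.832766
r_corrected = 0.5884

0.5884


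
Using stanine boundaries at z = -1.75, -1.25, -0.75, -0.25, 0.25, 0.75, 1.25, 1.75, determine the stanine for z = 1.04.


Stanine boundaries: [-1.75, -1.25, -0.75, -0.25, 0.25, 0.75, 1.25, 1.75]
z = 1.04
Check each boundary:
  z >= -1.75 -> could be stanine 2
  z >= -1.25 -> could be stanine 3
  z >= -0.75 -> could be stanine 4
  z >= -0.25 -> could be stanine 5
  z >= 0.25 -> could be stanine 6
  z >= 0.75 -> could be stanine 7
  z < 1.25
  z < 1.75
Highest qualifying boundary gives stanine = 7

7


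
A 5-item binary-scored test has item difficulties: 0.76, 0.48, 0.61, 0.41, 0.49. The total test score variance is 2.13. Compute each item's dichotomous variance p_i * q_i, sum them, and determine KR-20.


For each item, compute p_i * q_i:
  Item 1: 0.76 * 0.24 = 0.1824
  Item 2: 0.48 * 0.52 = 0.2496
  Item 3: 0.61 * 0.39 = 0.2379
  Item 4: 0.41 * 0.59 = 0.2419
  Item 5: 0.49 * 0.51 = 0.2499
Sum(p_i * q_i) = 0.1824 + 0.2496 + 0.2379 + 0.2419 + 0.2499 = 1.1617
KR-20 = (k/(k-1)) * (1 - Sum(p_i*q_i) / Var_total)
= (5/4) * (1 - 1.1617/2.13)
= 1.25 * 0.4546
KR-20 = 0.5683

0.5683


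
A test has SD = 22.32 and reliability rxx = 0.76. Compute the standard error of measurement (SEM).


SEM = SD * sqrt(1 - rxx)
SEM = 22.32 * sqrt(1 - 0.76)
SEM = 22.32 * sqrt(0.24) = 22.32 * 0.489898
SEM = 10.9345

10.9345


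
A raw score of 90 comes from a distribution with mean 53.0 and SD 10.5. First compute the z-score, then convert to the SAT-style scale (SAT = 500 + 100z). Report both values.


z = (X - mean) / SD = (90 - 53.0) / 10.5
z = 37.0 / 10.5
z = 3.5238
SAT-scale = SAT = 500 + 100z
Carry z at full precision (z = 37.0 / 10.5) into the conversion:
SAT-scale = 500 + 100 * (37.0 / 10.5) = 500 + 3700 / 10.5
SAT-scale = 500 + 352.381
SAT-scale = 852.381

852.381


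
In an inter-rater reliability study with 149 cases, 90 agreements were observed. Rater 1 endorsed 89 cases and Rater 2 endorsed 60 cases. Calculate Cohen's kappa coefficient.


P_o = 90/149 = 0.604027
P_e = (89*60 + 60*89) / 22201 = 0.481059
kappa = (P_o - P_e) / (1 - P_e)
kappa = (0.604027 - 0.481059) / (1 - 0.481059)
kappa = 0.237

0.237


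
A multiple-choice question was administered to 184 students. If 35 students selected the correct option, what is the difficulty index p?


Item difficulty p = number correct / total examinees
p = 35 / 184
p = 0.1902

0.1902


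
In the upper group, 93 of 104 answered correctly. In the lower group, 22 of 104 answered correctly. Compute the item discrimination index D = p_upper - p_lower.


p_upper = 93/104 = 0.8942
p_lower = 22/104 = 0.2115
D = 0.8942 - 0.2115 = 0.6827

0.6827


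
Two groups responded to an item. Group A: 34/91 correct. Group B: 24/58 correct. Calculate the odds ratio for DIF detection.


Odds_A = 34/57 = 0.5965
Odds_B = 24/34 = 0.7059
OR = Odds_A / Odds_B = 0.5965 / 0.7059
Exactly, OR = (34 * 34) / (57 * 24) = 1156 / 1368
OR = 0.845

0.845


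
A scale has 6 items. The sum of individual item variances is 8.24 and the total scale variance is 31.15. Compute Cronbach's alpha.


alpha = (k/(k-1)) * (1 - sum(si^2)/s_total^2)
= (6/5) * (1 - 8.24/31.15)
alpha = 0.8826

0.8826


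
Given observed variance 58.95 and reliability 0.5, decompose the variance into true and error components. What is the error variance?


var_true = rxx * var_obs = 0.5 * 58.95 = 29.475
var_error = var_obs - var_true
var_error = 58.95 - 29.475
var_error = 29.475

29.475


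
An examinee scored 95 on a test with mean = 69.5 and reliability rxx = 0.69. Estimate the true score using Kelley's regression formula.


T_est = rxx * X + (1 - rxx) * mean
T_est = 0.69 * 95 + 0.31 * 69.5
T_est = 65.55 + 21.545
T_est = 87.095

87.095


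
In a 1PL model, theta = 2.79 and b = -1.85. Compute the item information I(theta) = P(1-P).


P = 1/(1+exp(-(2.79--1.85))) = 0.9904
I = P*(1-P) = 0.9904 * 0.0096
I = 0.0095

0.0095


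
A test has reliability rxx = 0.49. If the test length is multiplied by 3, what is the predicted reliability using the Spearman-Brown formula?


r_new = (n * rxx) / (1 + (n-1) * rxx)
r_new = (3 * 0.49) / (1 + 2 * 0.49)
r_new = 1.47 / 1.98
r_new = 0.7424

0.7424


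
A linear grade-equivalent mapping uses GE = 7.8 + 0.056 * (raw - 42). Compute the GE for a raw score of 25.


raw - median = 25 - 42 = -17
slope * diff = 0.056 * -17 = -0.952
GE = 7.8 + -0.952
GE = 6.848

6.848


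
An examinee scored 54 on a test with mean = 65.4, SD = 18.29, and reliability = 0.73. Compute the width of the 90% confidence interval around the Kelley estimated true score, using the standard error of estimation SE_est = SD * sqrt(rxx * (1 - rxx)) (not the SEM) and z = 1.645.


True score estimate = 0.73*54 + 0.27*65.4 = 57.078
SE_est = SD * sqrt(rxx * (1 - rxx)) = 18.29 * sqrt(0.73 * 0.27) = 18.29 * sqrt(0.1971) = 8.120018
CI = T_est +/- z * SE_est, so width = 2 * z * SE_est = 2 * 1.645 * 8.120018
Width = 26.7149

26.7149


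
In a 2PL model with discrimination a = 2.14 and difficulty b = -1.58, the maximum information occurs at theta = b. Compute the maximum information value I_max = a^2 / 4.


For 2PL, max info at theta = b = -1.58
I_max = a^2 / 4 = 2.14^2 / 4
= 4.5796 / 4
I_max = 1.1449

1.1449


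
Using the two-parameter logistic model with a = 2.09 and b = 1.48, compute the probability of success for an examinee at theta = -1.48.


a*(theta - b) = 2.09 * (-1.48 - 1.48) = -6.1864
exp(--6.1864) = 486.093
P = 1 / (1 + 486.093)
P = 0.0021

0.0021


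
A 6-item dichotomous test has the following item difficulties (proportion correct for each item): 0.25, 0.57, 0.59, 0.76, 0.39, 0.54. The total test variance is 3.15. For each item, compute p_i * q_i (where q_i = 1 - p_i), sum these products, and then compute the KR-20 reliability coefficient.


For each item, compute p_i * q_i:
  Item 1: 0.25 * 0.75 = 0.1875
  Item 2: 0.57 * 0.43 = 0.2451
  Item 3: 0.59 * 0.41 = 0.2419
  Item 4: 0.76 * 0.24 = 0.1824
  Item 5: 0.39 * 0.61 = 0.2379
  Item 6: 0.54 * 0.46 = 0.2484
Sum(p_i * q_i) = 0.1875 + 0.2451 + 0.2419 + 0.1824 + 0.2379 + 0.2484 = 1.3432
KR-20 = (k/(k-1)) * (1 - Sum(p_i*q_i) / Var_total)
= (6/5) * (1 - 1.3432/3.15)
= 1.2 * 0.5736
KR-20 = 0.6883

0.6883


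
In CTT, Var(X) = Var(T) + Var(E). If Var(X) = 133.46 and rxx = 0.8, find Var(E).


var_true = rxx * var_obs = 0.8 * 133.46 = 106.768
var_error = var_obs - var_true
var_error = 133.46 - 106.768
var_error = 26.692

26.692


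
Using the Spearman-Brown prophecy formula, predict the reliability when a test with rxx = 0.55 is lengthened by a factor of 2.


r_new = (n * rxx) / (1 + (n-1) * rxx)
r_new = (2 * 0.55) / (1 + 1 * 0.55)
r_new = 1.1 / 1.55
r_new = 0.7097

0.7097


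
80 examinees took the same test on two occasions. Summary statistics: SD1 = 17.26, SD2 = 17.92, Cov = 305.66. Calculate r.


r = cov(X,Y) / (SD_X * SD_Y)
r = 305.66 / (17.26 * 17.92)
r = 305.66 / 309.2992
r = 0.9882

0.9882


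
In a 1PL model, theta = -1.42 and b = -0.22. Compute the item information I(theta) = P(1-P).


P = 1/(1+exp(-(-1.42--0.22))) = 0.2315
I = P*(1-P) = 0.2315 * 0.7685
I = 0.1779

0.1779


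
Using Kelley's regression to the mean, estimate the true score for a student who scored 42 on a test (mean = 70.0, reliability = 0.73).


T_est = rxx * X + (1 - rxx) * mean
T_est = 0.73 * 42 + 0.27 * 70.0
T_est = 30.66 + 18.9
T_est = 49.56

49.56


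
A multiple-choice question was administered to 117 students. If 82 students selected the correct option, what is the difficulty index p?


Item difficulty p = number correct / total examinees
p = 82 / 117
p = 0.7009

0.7009


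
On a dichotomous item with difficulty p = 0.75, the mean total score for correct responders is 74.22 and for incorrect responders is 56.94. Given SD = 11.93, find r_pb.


q = 1 - p = 0.25
rpb = ((M1 - M0) / SD) * sqrt(p * q)
rpb = ((74.22 - 56.94) / 11.93) * sqrt(0.75 * 0.25)
rpb = 0.6272

0.6272


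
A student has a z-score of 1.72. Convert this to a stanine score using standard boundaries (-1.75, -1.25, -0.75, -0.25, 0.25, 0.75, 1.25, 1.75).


Stanine boundaries: [-1.75, -1.25, -0.75, -0.25, 0.25, 0.75, 1.25, 1.75]
z = 1.72
Check each boundary:
  z >= -1.75 -> could be stanine 2
  z >= -1.25 -> could be stanine 3
  z >= -0.75 -> could be stanine 4
  z >= -0.25 -> could be stanine 5
  z >= 0.25 -> could be stanine 6
  z >= 0.75 -> could be stanine 7
  z >= 1.25 -> could be stanine 8
  z < 1.75
Highest qualifying boundary gives stanine = 8

8


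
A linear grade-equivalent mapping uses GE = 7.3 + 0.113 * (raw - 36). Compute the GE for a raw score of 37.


raw - median = 37 - 36 = 1
slope * diff = 0.113 * 1 = 0.113
GE = 7.3 + 0.113
GE = 7.413

7.413


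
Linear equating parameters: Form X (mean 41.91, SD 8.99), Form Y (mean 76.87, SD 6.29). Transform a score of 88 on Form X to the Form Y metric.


slope = SD_Y / SD_X = 6.29 / 8.99 ~ 0.6997
intercept = mean_Y - slope * mean_X = 76.87 - (6.29 / 8.99) * 41.91 ~ 47.547
Y = slope * X + intercept. To avoid rounding drift from the rounded slope/intercept, evaluate the equivalent form Y = mean_Y + SD_Y * (X - mean_X) / SD_X at full precision:
Y = 76.87 + 6.29 * (88 - 41.91) / 8.99
Y = 76.87 + 6.29 * 46.09 / 8.99
Y = 76.87 + 289.9061 / 8.99
Y = 76.87 + 32.2476
Y = 109.1176

109.1176


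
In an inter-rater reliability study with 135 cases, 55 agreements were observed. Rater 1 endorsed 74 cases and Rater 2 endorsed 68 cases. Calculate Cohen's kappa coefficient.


P_o = 55/135 = 0.407407
P_e = (74*68 + 61*67) / 18225 = 0.500357
kappa = (P_o - P_e) / (1 - P_e)
kappa = (0.407407 - 0.500357) / (1 - 0.500357)
kappa = -0.186

-0.186


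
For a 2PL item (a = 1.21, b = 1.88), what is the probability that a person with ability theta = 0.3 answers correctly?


a*(theta - b) = 1.21 * (0.3 - 1.88) = -1.9118
exp(--1.9118) = 6.7653
P = 1 / (1 + 6.7653)
P = 0.1288

0.1288


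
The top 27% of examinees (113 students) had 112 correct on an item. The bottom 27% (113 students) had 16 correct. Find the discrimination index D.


p_upper = 112/113 = 0.9912
p_lower = 16/113 = 0.1416
D = 0.9912 - 0.1416 = 0.8496

0.8496


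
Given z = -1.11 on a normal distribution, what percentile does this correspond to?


CDF(z) = 0.5 * (1 + erf(z/sqrt(2)))
erf(-0.7849) = -0.733
CDF = 0.1335
Percentile rank = 0.1335 * 100 = 13.35

13.35


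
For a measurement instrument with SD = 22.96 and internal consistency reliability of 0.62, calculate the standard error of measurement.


SEM = SD * sqrt(1 - rxx)
SEM = 22.96 * sqrt(1 - 0.62)
SEM = 22.96 * sqrt(0.38) = 22.96 * 0.616441
SEM = 14.1535

14.1535


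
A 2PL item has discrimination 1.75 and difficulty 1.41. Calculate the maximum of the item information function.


For 2PL, max info at theta = b = 1.41
I_max = a^2 / 4 = 1.75^2 / 4
= 3.0625 / 4
I_max = 0.7656

0.7656


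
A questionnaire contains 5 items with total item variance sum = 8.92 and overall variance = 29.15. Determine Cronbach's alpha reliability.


alpha = (k/(k-1)) * (1 - sum(si^2)/s_total^2)
= (5/4) * (1 - 8.92/29.15)
alpha = 0.8675

0.8675


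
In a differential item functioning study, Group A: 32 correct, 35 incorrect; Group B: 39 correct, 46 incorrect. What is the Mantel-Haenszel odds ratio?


Odds_A = 32/35 = 0.9143
Odds_B = 39/46 = 0.8478
OR = Odds_A / Odds_B = 0.9143 / 0.8478
Exactly, OR = (32 * 46) / (35 * 39) = 1472 / 1365
OR = 1.0784

1.0784


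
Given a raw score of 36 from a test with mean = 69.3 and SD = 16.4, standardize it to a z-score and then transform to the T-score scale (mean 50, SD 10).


z = (X - mean) / SD = (36 - 69.3) / 16.4
z = -33.3 / 16.4
z = -2.0305
T-score = T = 50 + 10z
Carry z at full precision (z = -33.3 / 16.4) into the conversion:
T-score = 50 + 10 * (-33.3 / 16.4) = 50 + -333 / 16.4
T-score = 50 + -20.3049
T-score = 29.6951

29.6951


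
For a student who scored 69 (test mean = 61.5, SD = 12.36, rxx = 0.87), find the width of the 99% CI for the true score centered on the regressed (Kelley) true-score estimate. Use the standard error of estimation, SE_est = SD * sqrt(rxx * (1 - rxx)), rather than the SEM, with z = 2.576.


True score estimate = 0.87*69 + 0.13*61.5 = 68.025
SE_est = SD * sqrt(rxx * (1 - rxx)) = 12.36 * sqrt(0.87 * 0.13) = 12.36 * sqrt(0.1131) = 4.15671
CI = T_est +/- z * SE_est, so width = 2 * z * SE_est = 2 * 2.576 * 4.15671
Width = 21.4154

21.4154


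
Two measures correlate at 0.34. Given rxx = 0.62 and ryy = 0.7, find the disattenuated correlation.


r_corrected = rxy / sqrt(rxx * ryy)
= 0.34 / sqrt(0.62 * 0.7)
= 0.34 / sqrt(0.434)
= 0.34 / 0.658787
r_corrected = 0.5161

0.5161


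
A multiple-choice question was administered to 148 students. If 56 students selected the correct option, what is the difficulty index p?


Item difficulty p = number correct / total examinees
p = 56 / 148
p = 0.3784

0.3784


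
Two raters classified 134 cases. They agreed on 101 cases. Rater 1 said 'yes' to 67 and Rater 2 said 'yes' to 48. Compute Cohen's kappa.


P_o = 101/134 = 0.753731
P_e = (67*48 + 67*86) / 17956 = 0.5
kappa = (P_o - P_e) / (1 - P_e)
kappa = (0.753731 - 0.5) / (1 - 0.5)
kappa = 0.5075

0.5075


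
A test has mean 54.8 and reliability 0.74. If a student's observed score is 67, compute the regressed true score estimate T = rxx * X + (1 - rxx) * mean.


T_est = rxx * X + (1 - rxx) * mean
T_est = 0.74 * 67 + 0.26 * 54.8
T_est = 49.58 + 14.248
T_est = 63.828

63.828


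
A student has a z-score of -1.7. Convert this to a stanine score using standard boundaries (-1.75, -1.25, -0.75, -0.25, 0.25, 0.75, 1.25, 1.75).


Stanine boundaries: [-1.75, -1.25, -0.75, -0.25, 0.25, 0.75, 1.25, 1.75]
z = -1.7
Check each boundary:
  z >= -1.75 -> could be stanine 2
  z < -1.25
  z < -0.75
  z < -0.25
  z < 0.25
  z < 0.75
  z < 1.25
  z < 1.75
Highest qualifying boundary gives stanine = 2

2


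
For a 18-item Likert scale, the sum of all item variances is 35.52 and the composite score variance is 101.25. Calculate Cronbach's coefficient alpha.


alpha = (k/(k-1)) * (1 - sum(si^2)/s_total^2)
= (18/17) * (1 - 35.52/101.25)
alpha = 0.6874

0.6874


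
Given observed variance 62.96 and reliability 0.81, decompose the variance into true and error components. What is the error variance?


var_true = rxx * var_obs = 0.81 * 62.96 = 50.9976
var_error = var_obs - var_true
var_error = 62.96 - 50.9976
var_error = 11.9624

11.9624


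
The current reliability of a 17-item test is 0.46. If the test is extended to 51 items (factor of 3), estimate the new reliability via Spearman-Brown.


r_new = (n * rxx) / (1 + (n-1) * rxx)
r_new = (3 * 0.46) / (1 + 2 * 0.46)
r_new = 1.38 / 1.92
r_new = 0.7188

0.7188


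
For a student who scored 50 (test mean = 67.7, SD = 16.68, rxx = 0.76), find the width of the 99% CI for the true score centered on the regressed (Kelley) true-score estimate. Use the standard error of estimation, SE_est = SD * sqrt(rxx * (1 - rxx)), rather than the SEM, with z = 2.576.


True score estimate = 0.76*50 + 0.24*67.7 = 54.248
SE_est = SD * sqrt(rxx * (1 - rxx)) = 16.68 * sqrt(0.76 * 0.24) = 16.68 * sqrt(0.1824) = 7.123747
CI = T_est +/- z * SE_est, so width = 2 * z * SE_est = 2 * 2.576 * 7.123747
Width = 36.7015

36.7015


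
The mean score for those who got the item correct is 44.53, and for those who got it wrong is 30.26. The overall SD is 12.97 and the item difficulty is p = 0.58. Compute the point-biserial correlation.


q = 1 - p = 0.42
rpb = ((M1 - M0) / SD) * sqrt(p * q)
rpb = ((44.53 - 30.26) / 12.97) * sqrt(0.58 * 0.42)
rpb = 0.543

0.543


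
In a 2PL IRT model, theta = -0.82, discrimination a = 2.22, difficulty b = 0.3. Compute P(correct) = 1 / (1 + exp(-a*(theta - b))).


a*(theta - b) = 2.22 * (-0.82 - 0.3) = -2.4864
exp(--2.4864) = 12.0179
P = 1 / (1 + 12.0179)
P = 0.0768

0.0768


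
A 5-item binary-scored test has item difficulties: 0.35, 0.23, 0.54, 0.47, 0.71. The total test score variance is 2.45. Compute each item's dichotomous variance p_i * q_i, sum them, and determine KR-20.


For each item, compute p_i * q_i:
  Item 1: 0.35 * 0.65 = 0.2275
  Item 2: 0.23 * 0.77 = 0.1771
  Item 3: 0.54 * 0.46 = 0.2484
  Item 4: 0.47 * 0.53 = 0.2491
  Item 5: 0.71 * 0.29 = 0.2059
Sum(p_i * q_i) = 0.2275 + 0.1771 + 0.2484 + 0.2491 + 0.2059 = 1.108
KR-20 = (k/(k-1)) * (1 - Sum(p_i*q_i) / Var_total)
= (5/4) * (1 - 1.108/2.45)
= 1.25 * 0.5478
KR-20 = 0.6847

0.6847


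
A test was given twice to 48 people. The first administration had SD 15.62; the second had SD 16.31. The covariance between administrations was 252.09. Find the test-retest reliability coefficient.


r = cov(X,Y) / (SD_X * SD_Y)
r = 252.09 / (15.62 * 16.31)
r = 252.09 / 254.7622
r = 0.9895

0.9895


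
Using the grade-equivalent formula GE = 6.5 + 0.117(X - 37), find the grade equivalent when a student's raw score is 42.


raw - median = 42 - 37 = 5
slope * diff = 0.117 * 5 = 0.585
GE = 6.5 + 0.585
GE = 7.085

7.085


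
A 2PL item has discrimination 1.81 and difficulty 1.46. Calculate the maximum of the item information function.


For 2PL, max info at theta = b = 1.46
I_max = a^2 / 4 = 1.81^2 / 4
= 3.2761 / 4
I_max = 0.819

0.819


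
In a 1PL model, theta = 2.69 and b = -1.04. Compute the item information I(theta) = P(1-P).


P = 1/(1+exp(-(2.69--1.04))) = 0.9766
I = P*(1-P) = 0.9766 * 0.0234
I = 0.0229

0.0229


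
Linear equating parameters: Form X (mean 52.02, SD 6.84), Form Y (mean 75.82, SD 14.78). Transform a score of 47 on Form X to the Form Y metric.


slope = SD_Y / SD_X = 14.78 / 6.84 ~ 2.1608
intercept = mean_Y - slope * mean_X = 75.82 - (14.78 / 6.84) * 52.02 ~ -36.5858
Y = slope * X + intercept. To avoid rounding drift from the rounded slope/intercept, evaluate the equivalent form Y = mean_Y + SD_Y * (X - mean_X) / SD_X at full precision:
Y = 75.82 + 14.78 * (47 - 52.02) / 6.84
Y = 75.82 - 14.78 * 5.02 / 6.84
Y = 75.82 - 74.1956 / 6.84
Y = 75.82 - 10.8473
Y = 64.9727

64.9727


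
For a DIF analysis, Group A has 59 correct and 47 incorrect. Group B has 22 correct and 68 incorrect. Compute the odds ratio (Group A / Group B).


Odds_A = 59/47 = 1.2553
Odds_B = 22/68 = 0.3235
OR = Odds_A / Odds_B = 1.2553 / 0.3235
Exactly, OR = (59 * 68) / (47 * 22) = 4012 / 1034
OR = 3.8801

3.8801


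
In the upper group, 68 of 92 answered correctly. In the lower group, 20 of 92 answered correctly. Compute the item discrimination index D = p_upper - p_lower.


p_upper = 68/92 = 0.7391
p_lower = 20/92 = 0.2174
D = 0.7391 - 0.2174 = 0.5217

0.5217


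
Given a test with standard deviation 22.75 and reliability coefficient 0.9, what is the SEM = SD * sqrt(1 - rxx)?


SEM = SD * sqrt(1 - rxx)
SEM = 22.75 * sqrt(1 - 0.9)
SEM = 22.75 * sqrt(0.1) = 22.75 * 0.316228
SEM = 7.1942

7.1942


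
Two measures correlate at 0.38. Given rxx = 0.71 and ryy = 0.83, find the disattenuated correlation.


r_corrected = rxy / sqrt(rxx * ryy)
= 0.38 / sqrt(0.71 * 0.83)
= 0.38 / sqrt(0.5893)
= 0.38 / 0.767659
r_corrected = 0.495

0.495


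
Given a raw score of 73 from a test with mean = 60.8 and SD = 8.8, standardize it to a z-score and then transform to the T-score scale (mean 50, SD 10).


z = (X - mean) / SD = (73 - 60.8) / 8.8
z = 12.2 / 8.8
z = 1.3864
T-score = T = 50 + 10z
Carry z at full precision (z = 12.2 / 8.8) into the conversion:
T-score = 50 + 10 * (12.2 / 8.8) = 50 + 122 / 8.8
T-score = 50 + 13.8636
T-score = 63.8636

63.8636
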